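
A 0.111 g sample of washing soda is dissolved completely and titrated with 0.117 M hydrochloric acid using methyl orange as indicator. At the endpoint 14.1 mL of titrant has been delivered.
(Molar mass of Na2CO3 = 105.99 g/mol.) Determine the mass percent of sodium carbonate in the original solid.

78.8 %

Na2CO3 + 2 HCl → 2 NaCl + H2O + CO2
n(HCl) = 0.0141 L × 0.117 mol/L = 1.65 × 10^-3 mol
From the 1:2 ratio, n(Na2CO3) = 1/2 × 1.65 × 10^-3 = 8.25 × 10^-4 mol
mass of Na2CO3 = 8.25 × 10^-4 × 105.99 g/mol = 0.0874 g
% Na2CO3 = 0.0874 / 0.111 × 100 = 78.8 %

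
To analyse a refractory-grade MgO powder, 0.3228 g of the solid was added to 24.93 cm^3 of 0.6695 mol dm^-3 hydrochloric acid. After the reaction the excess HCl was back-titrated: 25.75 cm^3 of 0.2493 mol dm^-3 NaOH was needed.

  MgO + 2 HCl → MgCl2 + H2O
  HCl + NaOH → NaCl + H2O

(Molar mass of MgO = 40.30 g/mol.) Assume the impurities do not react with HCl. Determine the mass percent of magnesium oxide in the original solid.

64.12 %

n(HCl) added = 0.02493 × 0.6695 = 0.01669 mol
n(NaOH) used in back-titration = 0.02575 × 0.2493 = 6.419 × 10^-3 mol
n(HCl) left over = 6.419 × 10^-3 mol (1:1 ratio)
n(HCl) consumed by analyte = 0.01669 − 6.419 × 10^-3 = 0.01027 mol
From the 1:2 ratio, n(MgO) = 1/2 × 0.01027 = 5.136 × 10^-3 mol
mass of MgO = 5.136 × 10^-3 × 40.30 = 0.2070 g
% MgO = 0.2070 / 0.3228 × 100 = 64.12 %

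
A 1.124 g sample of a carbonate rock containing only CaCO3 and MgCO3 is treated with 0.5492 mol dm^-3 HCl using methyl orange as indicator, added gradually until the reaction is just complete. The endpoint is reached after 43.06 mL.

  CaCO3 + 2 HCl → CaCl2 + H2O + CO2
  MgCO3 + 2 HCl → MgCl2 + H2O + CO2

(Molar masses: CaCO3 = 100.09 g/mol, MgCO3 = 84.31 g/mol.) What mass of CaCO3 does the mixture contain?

0.8061 g

n(HCl) = 0.04306 × 0.5492 = 0.02365 mol
Let x = n(CaCO3), y = n(MgCO3).
Titrant: 2x + 2y = 0.02365;  mass: 100.09x + 84.31y = 1.124
Solving, x = 8.054 × 10^-3 mol, y = 3.770 × 10^-3 mol
mass of CaCO3 = 8.054 × 10^-3 × 100.09 = 0.8061 g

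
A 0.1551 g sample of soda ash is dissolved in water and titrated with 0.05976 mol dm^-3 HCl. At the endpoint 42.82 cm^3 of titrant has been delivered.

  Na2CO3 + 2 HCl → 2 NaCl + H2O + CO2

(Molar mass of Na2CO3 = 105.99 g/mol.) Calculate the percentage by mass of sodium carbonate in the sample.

n(HCl) = 0.04282 L × 0.05976 mol/L = 2.559 × 10^-3 mol
From the 1:2 ratio, n(Na2CO3) = 1/2 × 2.559 × 10^-3 = 1.279 × 10^-3 mol
mass of Na2CO3 = 1.279 × 10^-3 × 105.99 g/mol = 0.1356 g
% Na2CO3 = 0.1356 / 0.1551 × 100 = 87.43 %

87.43 %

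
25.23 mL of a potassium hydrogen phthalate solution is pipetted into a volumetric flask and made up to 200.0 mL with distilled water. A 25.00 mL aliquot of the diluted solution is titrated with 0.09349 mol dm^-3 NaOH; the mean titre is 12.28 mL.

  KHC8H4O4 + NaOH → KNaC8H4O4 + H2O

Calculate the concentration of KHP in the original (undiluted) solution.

n(NaOH) = 0.01228 × 0.09349 = 1.148 × 10^-3 mol
n(KHC8H4O4) in the aliquot = 1.148 × 10^-3 mol (1:1 ratio)
[KHC8H4O4]_dilute = 1.148 × 10^-3 / 0.02500 = 0.04592 mol/L
Dilution factor = 200.0 / 25.23 = 7.927
[KHC8H4O4]_stock = 0.04592 × 7.927 = 0.3640 mol/L

0.3640 mol/L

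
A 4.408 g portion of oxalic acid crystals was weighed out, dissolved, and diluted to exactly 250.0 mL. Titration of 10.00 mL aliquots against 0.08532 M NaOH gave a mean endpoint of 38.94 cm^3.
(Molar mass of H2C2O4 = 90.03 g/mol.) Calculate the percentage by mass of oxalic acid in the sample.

84.82 %

H2C2O4 + 2 NaOH → Na2C2O4 + 2 H2O
n(NaOH) per titration = 0.03894 × 0.08532 = 3.322 × 10^-3 mol
From the 1:2 ratio, n(H2C2O4) in each aliquot = 1/2 × 3.322 × 10^-3 = 1.661 × 10^-3 mol
n(H2C2O4) in the whole flask = 1.661 × 10^-3 × 250.0/10.00 = 0.04153 mol
mass of H2C2O4 = 0.04153 × 90.03 = 3.739 g
% H2C2O4 = 3.739 / 4.408 × 100 = 84.82 %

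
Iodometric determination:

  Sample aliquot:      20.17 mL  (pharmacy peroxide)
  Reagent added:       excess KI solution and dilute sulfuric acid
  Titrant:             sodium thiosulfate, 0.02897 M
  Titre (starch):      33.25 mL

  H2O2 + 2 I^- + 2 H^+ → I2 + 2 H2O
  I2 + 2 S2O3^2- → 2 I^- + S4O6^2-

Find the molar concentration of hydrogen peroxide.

n(S2O3^2-) = 0.03325 × 0.02897 = 9.633 × 10^-4 mol
n(I2) = n(S2O3^2-)/2 = 4.816 × 10^-4 mol
n(H2O2) in the aliquot = 4.816 × 10^-4 mol (1:1 ratio)
[H2O2] = 4.816 × 10^-4 / 0.02017 = 0.02388 mol/L

0.02388 M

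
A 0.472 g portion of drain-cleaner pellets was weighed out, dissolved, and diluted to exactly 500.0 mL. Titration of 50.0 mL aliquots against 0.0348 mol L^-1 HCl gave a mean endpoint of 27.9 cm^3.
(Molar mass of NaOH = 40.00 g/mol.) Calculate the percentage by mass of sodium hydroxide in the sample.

82.3 %

NaOH + HCl → NaCl + H2O
n(HCl) per titration = 0.0279 × 0.0348 = 9.71 × 10^-4 mol
n(NaOH) in each aliquot = 9.71 × 10^-4 mol (1:1 ratio)
n(NaOH) in the whole flask = 9.71 × 10^-4 × 500.0/50.0 = 9.71 × 10^-3 mol
mass of NaOH = 9.71 × 10^-3 × 40.00 = 0.388 g
% NaOH = 0.388 / 0.472 × 100 = 82.3 %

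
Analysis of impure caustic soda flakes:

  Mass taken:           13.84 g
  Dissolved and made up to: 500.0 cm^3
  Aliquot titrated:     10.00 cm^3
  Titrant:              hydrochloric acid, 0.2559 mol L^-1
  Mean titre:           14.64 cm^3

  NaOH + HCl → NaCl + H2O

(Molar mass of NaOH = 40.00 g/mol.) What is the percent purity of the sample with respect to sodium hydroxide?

n(HCl) per titration = 0.01464 × 0.2559 = 3.746 × 10^-3 mol
n(NaOH) in each aliquot = 3.746 × 10^-3 mol (1:1 ratio)
n(NaOH) in the whole flask = 3.746 × 10^-3 × 500.0/10.00 = 0.1873 mol
mass of NaOH = 0.1873 × 40.00 = 7.493 g
% NaOH = 7.493 / 13.84 × 100 = 54.14 %

54.14 %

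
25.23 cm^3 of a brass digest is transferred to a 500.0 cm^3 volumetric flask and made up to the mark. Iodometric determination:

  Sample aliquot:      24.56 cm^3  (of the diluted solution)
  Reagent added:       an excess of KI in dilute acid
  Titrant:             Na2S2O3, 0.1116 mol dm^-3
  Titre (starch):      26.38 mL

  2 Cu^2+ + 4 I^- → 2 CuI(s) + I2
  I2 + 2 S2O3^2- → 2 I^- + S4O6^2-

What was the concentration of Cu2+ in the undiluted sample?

2.376 mol/L

n(S2O3^2-) = 0.02638 × 0.1116 = 2.944 × 10^-3 mol
n(I2) = n(S2O3^2-)/2 = 1.472 × 10^-3 mol
From the 2:1 ratio, n(Cu2+) in the aliquot = 2/1 × 1.472 × 10^-3 = 2.944 × 10^-3 mol
[Cu2+]_dilute = 2.944 × 10^-3 / 0.02456 = 0.1199 mol/L
[Cu2+]_original = 0.1199 × 500.0/25.23 = 2.376 mol/L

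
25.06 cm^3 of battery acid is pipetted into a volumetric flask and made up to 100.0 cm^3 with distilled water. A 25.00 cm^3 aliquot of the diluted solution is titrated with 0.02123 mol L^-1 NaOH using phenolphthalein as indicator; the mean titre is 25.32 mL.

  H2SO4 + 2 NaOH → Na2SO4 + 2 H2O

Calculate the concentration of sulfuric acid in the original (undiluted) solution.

0.04290 mol/L

n(NaOH) = 0.02532 × 0.02123 = 5.375 × 10^-4 mol
From the 1:2 ratio, n(H2SO4) in the aliquot = 1/2 × 5.375 × 10^-4 = 2.688 × 10^-4 mol
[H2SO4]_dilute = 2.688 × 10^-4 / 0.02500 = 0.01075 mol/L
Dilution factor = 100.0 / 25.06 = 3.990
[H2SO4]_stock = 0.01075 × 3.990 = 0.04290 mol/L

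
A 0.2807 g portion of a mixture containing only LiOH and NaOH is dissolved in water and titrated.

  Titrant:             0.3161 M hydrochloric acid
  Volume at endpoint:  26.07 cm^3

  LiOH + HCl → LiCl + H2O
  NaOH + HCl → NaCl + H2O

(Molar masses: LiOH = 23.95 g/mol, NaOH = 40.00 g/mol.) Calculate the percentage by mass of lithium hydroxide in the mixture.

26.01 %

n(HCl) = 0.02607 × 0.3161 = 8.241 × 10^-3 mol
Let x = n(LiOH), y = n(NaOH).
Titrant: 1x + 1y = 8.241 × 10^-3;  mass: 23.95x + 40.00y = 0.2807
Solving, x = 3.049 × 10^-3 mol, y = 5.192 × 10^-3 mol
mass of LiOH = 3.049 × 10^-3 × 23.95 = 0.07301 g
% LiOH = 0.07301 / 0.2807 × 100 = 26.01 %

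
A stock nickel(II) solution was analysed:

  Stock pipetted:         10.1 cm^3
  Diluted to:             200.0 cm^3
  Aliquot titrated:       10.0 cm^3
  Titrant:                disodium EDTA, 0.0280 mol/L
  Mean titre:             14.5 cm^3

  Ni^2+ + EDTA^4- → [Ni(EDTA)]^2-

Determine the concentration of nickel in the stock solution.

0.804 mol/L

n(EDTA) = 0.0145 × 0.0280 = 4.06 × 10^-4 mol
n(Ni2+) in the aliquot = 4.06 × 10^-4 mol (1:1 ratio)
[Ni2+]_dilute = 4.06 × 10^-4 / 0.0100 = 0.0406 mol/L
Dilution factor = 200.0 / 10.1 = 19.80
[Ni2+]_stock = 0.0406 × 19.80 = 0.804 mol/L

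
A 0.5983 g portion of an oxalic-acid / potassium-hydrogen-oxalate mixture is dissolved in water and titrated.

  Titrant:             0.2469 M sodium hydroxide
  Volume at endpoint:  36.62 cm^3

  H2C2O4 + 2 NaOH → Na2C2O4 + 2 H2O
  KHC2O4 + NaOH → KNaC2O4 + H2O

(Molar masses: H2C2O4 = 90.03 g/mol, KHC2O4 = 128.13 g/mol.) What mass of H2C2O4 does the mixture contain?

n(NaOH) = 0.03662 × 0.2469 = 9.041 × 10^-3 mol
Let x = n(H2C2O4), y = n(KHC2O4).
Titrant: 2x + 1y = 9.041 × 10^-3;  mass: 90.03x + 128.13y = 0.5983
Solving, x = 3.370 × 10^-3 mol, y = 2.302 × 10^-3 mol
mass of H2C2O4 = 3.370 × 10^-3 × 90.03 = 0.3034 g

0.3034 g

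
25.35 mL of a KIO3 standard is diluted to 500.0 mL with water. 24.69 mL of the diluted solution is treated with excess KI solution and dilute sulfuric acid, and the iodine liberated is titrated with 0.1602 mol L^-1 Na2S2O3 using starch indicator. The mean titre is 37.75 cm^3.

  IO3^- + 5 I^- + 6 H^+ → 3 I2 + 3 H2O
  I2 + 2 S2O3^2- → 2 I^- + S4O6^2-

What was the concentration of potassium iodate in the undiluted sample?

n(S2O3^2-) = 0.03775 × 0.1602 = 6.048 × 10^-3 mol
n(I2) = n(S2O3^2-)/2 = 3.024 × 10^-3 mol
From the 1:3 ratio, n(IO3^-) in the aliquot = 1/3 × 3.024 × 10^-3 = 1.008 × 10^-3 mol
[IO3^-]_dilute = 1.008 × 10^-3 / 0.02469 = 0.04082 mol/L
[IO3^-]_original = 0.04082 × 500.0/25.35 = 0.8052 mol/L

0.8052 mol/L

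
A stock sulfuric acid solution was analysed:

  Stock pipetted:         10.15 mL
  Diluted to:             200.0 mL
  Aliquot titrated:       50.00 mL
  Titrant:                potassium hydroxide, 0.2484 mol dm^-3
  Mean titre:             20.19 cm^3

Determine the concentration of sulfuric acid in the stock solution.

H2SO4 + 2 KOH → K2SO4 + 2 H2O
n(KOH) = 0.02019 × 0.2484 = 5.015 × 10^-3 mol
From the 1:2 ratio, n(H2SO4) in the aliquot = 1/2 × 5.015 × 10^-3 = 2.508 × 10^-3 mol
[H2SO4]_dilute = 2.508 × 10^-3 / 0.05000 = 0.05015 mol/L
Dilution factor = 200.0 / 10.15 = 19.70
[H2SO4]_stock = 0.05015 × 19.70 = 0.9882 mol/L

0.9882 mol/L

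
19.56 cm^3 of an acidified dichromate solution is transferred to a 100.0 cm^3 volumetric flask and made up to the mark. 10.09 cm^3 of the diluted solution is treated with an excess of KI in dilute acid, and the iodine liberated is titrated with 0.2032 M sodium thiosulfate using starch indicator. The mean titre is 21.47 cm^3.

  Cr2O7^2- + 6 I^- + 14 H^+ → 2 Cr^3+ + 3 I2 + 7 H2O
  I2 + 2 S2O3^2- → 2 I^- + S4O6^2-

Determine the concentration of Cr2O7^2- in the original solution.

n(S2O3^2-) = 0.02147 × 0.2032 = 4.363 × 10^-3 mol
n(I2) = n(S2O3^2-)/2 = 2.181 × 10^-3 mol
From the 1:3 ratio, n(Cr2O7^2-) in the aliquot = 1/3 × 2.181 × 10^-3 = 7.271 × 10^-4 mol
[Cr2O7^2-]_dilute = 7.271 × 10^-4 / 0.01009 = 0.07206 mol/L
[Cr2O7^2-]_original = 0.07206 × 100.0/19.56 = 0.3684 mol/L

0.3684 M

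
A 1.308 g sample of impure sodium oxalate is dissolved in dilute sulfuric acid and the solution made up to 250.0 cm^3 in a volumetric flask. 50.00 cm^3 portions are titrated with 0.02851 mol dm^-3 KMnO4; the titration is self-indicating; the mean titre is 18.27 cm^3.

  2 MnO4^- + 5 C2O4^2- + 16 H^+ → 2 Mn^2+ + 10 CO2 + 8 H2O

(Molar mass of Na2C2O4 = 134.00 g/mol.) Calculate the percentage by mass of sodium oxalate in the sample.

n(KMnO4) per titration = 0.01827 × 0.02851 = 5.209 × 10^-4 mol
From the 5:2 ratio, n(Na2C2O4) in each aliquot = 5/2 × 5.209 × 10^-4 = 1.302 × 10^-3 mol
n(Na2C2O4) in the whole flask = 1.302 × 10^-3 × 250.0/50.00 = 6.511 × 10^-3 mol
mass of Na2C2O4 = 6.511 × 10^-3 × 134.00 = 0.8725 g
% Na2C2O4 = 0.8725 / 1.308 × 100 = 66.70 %

66.70 %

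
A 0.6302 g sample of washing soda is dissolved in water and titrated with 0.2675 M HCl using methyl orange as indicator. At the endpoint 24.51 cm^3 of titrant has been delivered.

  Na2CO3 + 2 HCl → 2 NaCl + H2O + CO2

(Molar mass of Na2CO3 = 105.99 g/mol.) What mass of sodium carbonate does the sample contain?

0.3475 g

n(HCl) = 0.02451 L × 0.2675 mol/L = 6.556 × 10^-3 mol
From the 1:2 ratio, n(Na2CO3) = 1/2 × 6.556 × 10^-3 = 3.278 × 10^-3 mol
mass of Na2CO3 = 3.278 × 10^-3 × 105.99 g/mol = 0.3475 g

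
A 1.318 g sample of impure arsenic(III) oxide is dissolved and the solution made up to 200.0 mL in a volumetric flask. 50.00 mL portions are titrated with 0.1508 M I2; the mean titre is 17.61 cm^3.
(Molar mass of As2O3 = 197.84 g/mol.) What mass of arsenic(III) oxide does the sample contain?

As2O3 + 2 I2 + 2 H2O → As2O5 + 4 HI
n(I2) per titration = 0.01761 × 0.1508 = 2.656 × 10^-3 mol
From the 1:2 ratio, n(As2O3) in each aliquot = 1/2 × 2.656 × 10^-3 = 1.328 × 10^-3 mol
n(As2O3) in the whole flask = 1.328 × 10^-3 × 200.0/50.00 = 5.311 × 10^-3 mol
mass of As2O3 = 5.311 × 10^-3 × 197.84 = 1.051 g

1.051 g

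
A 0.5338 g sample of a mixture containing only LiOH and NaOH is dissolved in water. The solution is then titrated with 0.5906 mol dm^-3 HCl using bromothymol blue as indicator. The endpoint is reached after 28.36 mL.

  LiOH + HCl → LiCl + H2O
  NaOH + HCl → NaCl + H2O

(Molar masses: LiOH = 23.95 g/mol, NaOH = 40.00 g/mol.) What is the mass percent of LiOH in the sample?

38.07 %

n(HCl) = 0.02836 × 0.5906 = 0.01675 mol
Let x = n(LiOH), y = n(NaOH).
Titrant: 1x + 1y = 0.01675;  mass: 23.95x + 40.00y = 0.5338
Solving, x = 8.485 × 10^-3 mol, y = 8.265 × 10^-3 mol
mass of LiOH = 8.485 × 10^-3 × 23.95 = 0.2032 g
% LiOH = 0.2032 / 0.5338 × 100 = 38.07 %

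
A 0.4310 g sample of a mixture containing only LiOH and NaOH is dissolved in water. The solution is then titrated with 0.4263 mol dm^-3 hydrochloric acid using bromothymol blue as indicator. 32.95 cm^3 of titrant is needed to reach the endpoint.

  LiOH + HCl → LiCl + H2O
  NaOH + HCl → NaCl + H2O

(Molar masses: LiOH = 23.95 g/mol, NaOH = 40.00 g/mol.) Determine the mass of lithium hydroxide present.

n(HCl) = 0.03295 × 0.4263 = 0.01405 mol
Let x = n(LiOH), y = n(NaOH).
Titrant: 1x + 1y = 0.01405;  mass: 23.95x + 40.00y = 0.4310
Solving, x = 8.153 × 10^-3 mol, y = 5.893 × 10^-3 mol
mass of LiOH = 8.153 × 10^-3 × 23.95 = 0.1953 g

0.1953 g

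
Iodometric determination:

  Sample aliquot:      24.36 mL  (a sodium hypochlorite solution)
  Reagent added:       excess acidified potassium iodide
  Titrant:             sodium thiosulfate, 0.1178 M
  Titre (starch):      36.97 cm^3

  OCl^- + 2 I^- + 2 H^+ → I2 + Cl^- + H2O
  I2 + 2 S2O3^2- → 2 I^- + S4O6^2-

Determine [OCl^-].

0.08939 M

n(S2O3^2-) = 0.03697 × 0.1178 = 4.355 × 10^-3 mol
n(I2) = n(S2O3^2-)/2 = 2.178 × 10^-3 mol
n(OCl^-) in the aliquot = 2.178 × 10^-3 mol (1:1 ratio)
[OCl^-] = 2.178 × 10^-3 / 0.02436 = 0.08939 mol/L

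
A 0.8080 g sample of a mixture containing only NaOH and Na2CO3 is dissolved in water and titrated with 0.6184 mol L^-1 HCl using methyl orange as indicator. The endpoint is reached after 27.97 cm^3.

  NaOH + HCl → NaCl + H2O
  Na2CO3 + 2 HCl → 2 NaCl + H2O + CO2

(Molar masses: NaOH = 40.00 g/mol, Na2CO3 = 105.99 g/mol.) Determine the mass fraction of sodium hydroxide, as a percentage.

n(HCl) = 0.02797 × 0.6184 = 0.01730 mol
Let x = n(NaOH), y = n(Na2CO3).
Titrant: 1x + 2y = 0.01730;  mass: 40.00x + 105.99y = 0.8080
Solving, x = 8.360 × 10^-3 mol, y = 4.468 × 10^-3 mol
mass of NaOH = 8.360 × 10^-3 × 40.00 = 0.3344 g
% NaOH = 0.3344 / 0.8080 × 100 = 41.39 %

41.39 %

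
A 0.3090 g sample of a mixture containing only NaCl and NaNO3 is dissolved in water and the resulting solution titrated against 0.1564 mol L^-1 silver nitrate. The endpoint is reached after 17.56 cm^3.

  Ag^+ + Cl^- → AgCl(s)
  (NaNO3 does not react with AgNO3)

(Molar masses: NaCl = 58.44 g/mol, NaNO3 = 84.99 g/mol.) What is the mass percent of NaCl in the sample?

51.94 %

n(AgNO3) = 0.01756 × 0.1564 = 2.746 × 10^-3 mol
Let x = n(NaCl), y = n(NaNO3).
Titrant: 1x = 2.746 × 10^-3;  mass: 58.44x + 84.99y = 0.3090
Solving, x = 2.746 × 10^-3 mol, y = 1.747 × 10^-3 mol
mass of NaCl = 2.746 × 10^-3 × 58.44 = 0.1605 g
% NaCl = 0.1605 / 0.3090 × 100 = 51.94 %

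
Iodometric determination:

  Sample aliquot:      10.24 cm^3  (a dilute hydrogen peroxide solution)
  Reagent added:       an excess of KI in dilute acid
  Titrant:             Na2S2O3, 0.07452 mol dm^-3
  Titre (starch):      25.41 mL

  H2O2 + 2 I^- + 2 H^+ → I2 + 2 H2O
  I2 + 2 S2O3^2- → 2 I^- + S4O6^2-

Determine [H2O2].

0.09246 mol/L

n(S2O3^2-) = 0.02541 × 0.07452 = 1.894 × 10^-3 mol
n(I2) = n(S2O3^2-)/2 = 9.468 × 10^-4 mol
n(H2O2) in the aliquot = 9.468 × 10^-4 mol (1:1 ratio)
[H2O2] = 9.468 × 10^-4 / 0.01024 = 0.09246 mol/L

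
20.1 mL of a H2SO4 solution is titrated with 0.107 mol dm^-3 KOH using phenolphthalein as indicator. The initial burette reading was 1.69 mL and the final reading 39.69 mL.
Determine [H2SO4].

0.101 mol/L

H2SO4 + 2 KOH → K2SO4 + 2 H2O
n(KOH) = 0.0380 L × 0.107 mol/L = 4.07 × 10^-3 mol
From the 1:2 mole ratio, n(H2SO4) = 1/2 × 4.07 × 10^-3 = 2.03 × 10^-3 mol
[H2SO4] = 2.03 × 10^-3 mol / 0.0201 L = 0.101 mol/L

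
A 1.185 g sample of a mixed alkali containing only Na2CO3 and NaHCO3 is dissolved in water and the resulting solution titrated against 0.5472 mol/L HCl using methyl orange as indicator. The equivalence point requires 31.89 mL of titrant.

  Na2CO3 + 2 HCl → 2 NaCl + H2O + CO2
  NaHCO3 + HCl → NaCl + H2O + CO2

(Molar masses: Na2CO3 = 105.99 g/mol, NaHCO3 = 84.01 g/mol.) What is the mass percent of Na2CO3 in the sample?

n(HCl) = 0.03189 × 0.5472 = 0.01745 mol
Let x = n(Na2CO3), y = n(NaHCO3).
Titrant: 2x + 1y = 0.01745;  mass: 105.99x + 84.01y = 1.185
Solving, x = 4.530 × 10^-3 mol, y = 8.390 × 10^-3 mol
mass of Na2CO3 = 4.530 × 10^-3 × 105.99 = 0.4801 g
% Na2CO3 = 0.4801 / 1.185 × 100 = 40.52 %

40.52 %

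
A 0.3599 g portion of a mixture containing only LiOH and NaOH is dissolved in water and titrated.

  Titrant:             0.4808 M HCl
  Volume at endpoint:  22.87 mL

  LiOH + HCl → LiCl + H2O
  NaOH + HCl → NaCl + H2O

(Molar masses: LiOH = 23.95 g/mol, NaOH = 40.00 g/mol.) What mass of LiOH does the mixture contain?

n(HCl) = 0.02287 × 0.4808 = 0.01100 mol
Let x = n(LiOH), y = n(NaOH).
Titrant: 1x + 1y = 0.01100;  mass: 23.95x + 40.00y = 0.3599
Solving, x = 4.980 × 10^-3 mol, y = 6.015 × 10^-3 mol
mass of LiOH = 4.980 × 10^-3 × 23.95 = 0.1193 g

0.1193 g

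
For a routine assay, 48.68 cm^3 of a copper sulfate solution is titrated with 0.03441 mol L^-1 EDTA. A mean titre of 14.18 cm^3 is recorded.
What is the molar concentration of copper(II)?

Cu^2+ + EDTA^4- → [Cu(EDTA)]^2-
n(EDTA) = 0.01418 L × 0.03441 mol/L = 4.879 × 10^-4 mol
n(Cu2+) = 4.879 × 10^-4 mol (1:1 mole ratio)
[Cu2+] = 4.879 × 10^-4 mol / 0.04868 L = 0.01002 mol/L

0.01002 mol/L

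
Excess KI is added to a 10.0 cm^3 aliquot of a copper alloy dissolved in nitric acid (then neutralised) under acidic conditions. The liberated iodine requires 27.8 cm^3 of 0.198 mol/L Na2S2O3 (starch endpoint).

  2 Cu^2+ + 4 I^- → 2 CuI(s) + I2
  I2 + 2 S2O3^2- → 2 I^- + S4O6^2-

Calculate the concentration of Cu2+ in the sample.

0.550 mol/L

n(S2O3^2-) = 0.0278 × 0.198 = 5.50 × 10^-3 mol
n(I2) = n(S2O3^2-)/2 = 2.75 × 10^-3 mol
From the 2:1 ratio, n(Cu2+) in the aliquot = 2/1 × 2.75 × 10^-3 = 5.50 × 10^-3 mol
[Cu2+] = 5.50 × 10^-3 / 0.0100 = 0.550 mol/L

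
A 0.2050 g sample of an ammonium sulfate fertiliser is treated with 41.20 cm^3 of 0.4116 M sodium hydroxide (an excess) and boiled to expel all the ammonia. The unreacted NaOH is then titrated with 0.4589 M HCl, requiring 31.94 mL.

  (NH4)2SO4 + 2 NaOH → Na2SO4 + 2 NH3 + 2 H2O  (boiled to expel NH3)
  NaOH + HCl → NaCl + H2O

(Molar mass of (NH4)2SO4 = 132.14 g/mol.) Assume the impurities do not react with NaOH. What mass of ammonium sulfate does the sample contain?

n(NaOH) added = 0.04120 × 0.4116 = 0.01696 mol
n(HCl) used in back-titration = 0.03194 × 0.4589 = 0.01466 mol
n(NaOH) left over = 0.01466 mol (1:1 ratio)
n(NaOH) consumed by analyte = 0.01696 − 0.01466 = 2.301 × 10^-3 mol
From the 1:2 ratio, n((NH4)2SO4) = 1/2 × 2.301 × 10^-3 = 1.150 × 10^-3 mol
mass of (NH4)2SO4 = 1.150 × 10^-3 × 132.14 = 0.1520 g

0.1520 g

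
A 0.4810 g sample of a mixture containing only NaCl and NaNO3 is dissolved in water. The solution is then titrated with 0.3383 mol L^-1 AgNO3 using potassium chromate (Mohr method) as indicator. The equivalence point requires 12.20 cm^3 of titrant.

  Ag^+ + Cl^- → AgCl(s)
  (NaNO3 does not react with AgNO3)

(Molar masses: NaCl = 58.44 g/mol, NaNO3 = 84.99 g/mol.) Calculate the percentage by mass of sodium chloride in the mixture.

50.14 %

n(AgNO3) = 0.01220 × 0.3383 = 4.127 × 10^-3 mol
Let x = n(NaCl), y = n(NaNO3).
Titrant: 1x = 4.127 × 10^-3;  mass: 58.44x + 84.99y = 0.4810
Solving, x = 4.127 × 10^-3 mol, y = 2.822 × 10^-3 mol
mass of NaCl = 4.127 × 10^-3 × 58.44 = 0.2412 g
% NaCl = 0.2412 / 0.4810 × 100 = 50.14 %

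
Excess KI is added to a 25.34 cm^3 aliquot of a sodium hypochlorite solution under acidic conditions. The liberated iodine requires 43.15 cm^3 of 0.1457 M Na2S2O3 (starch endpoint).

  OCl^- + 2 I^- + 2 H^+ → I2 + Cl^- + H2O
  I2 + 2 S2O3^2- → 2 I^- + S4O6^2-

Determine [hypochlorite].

n(S2O3^2-) = 0.04315 × 0.1457 = 6.287 × 10^-3 mol
n(I2) = n(S2O3^2-)/2 = 3.143 × 10^-3 mol
n(OCl^-) in the aliquot = 3.143 × 10^-3 mol (1:1 ratio)
[OCl^-] = 3.143 × 10^-3 / 0.02534 = 0.1241 mol/L

0.1241 M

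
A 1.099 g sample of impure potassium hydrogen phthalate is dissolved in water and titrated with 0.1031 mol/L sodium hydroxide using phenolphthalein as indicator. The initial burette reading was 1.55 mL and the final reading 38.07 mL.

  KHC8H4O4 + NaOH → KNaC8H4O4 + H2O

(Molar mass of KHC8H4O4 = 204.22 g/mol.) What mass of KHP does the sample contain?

0.7689 g

n(NaOH) = 0.03652 L × 0.1031 mol/L = 3.765 × 10^-3 mol
n(KHC8H4O4) = 3.765 × 10^-3 mol (1:1 ratio)
mass of KHC8H4O4 = 3.765 × 10^-3 × 204.22 g/mol = 0.7689 g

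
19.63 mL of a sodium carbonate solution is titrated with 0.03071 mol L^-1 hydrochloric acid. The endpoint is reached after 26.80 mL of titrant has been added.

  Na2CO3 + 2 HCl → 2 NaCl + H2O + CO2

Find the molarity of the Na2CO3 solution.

0.02096 mol/L

n(HCl) = 0.02680 L × 0.03071 mol/L = 8.230 × 10^-4 mol
From the 1:2 mole ratio, n(Na2CO3) = 1/2 × 8.230 × 10^-4 = 4.115 × 10^-4 mol
[Na2CO3] = 4.115 × 10^-4 mol / 0.01963 L = 0.02096 mol/L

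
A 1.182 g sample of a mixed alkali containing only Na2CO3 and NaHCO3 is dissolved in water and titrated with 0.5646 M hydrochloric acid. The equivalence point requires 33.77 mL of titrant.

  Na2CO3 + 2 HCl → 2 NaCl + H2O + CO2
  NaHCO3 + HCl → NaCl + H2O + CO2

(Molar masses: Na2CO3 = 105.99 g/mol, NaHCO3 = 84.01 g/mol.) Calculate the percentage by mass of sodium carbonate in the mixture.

n(HCl) = 0.03377 × 0.5646 = 0.01907 mol
Let x = n(Na2CO3), y = n(NaHCO3).
Titrant: 2x + 1y = 0.01907;  mass: 105.99x + 84.01y = 1.182
Solving, x = 6.767 × 10^-3 mol, y = 5.532 × 10^-3 mol
mass of Na2CO3 = 6.767 × 10^-3 × 105.99 = 0.7173 g
% Na2CO3 = 0.7173 / 1.182 × 100 = 60.68 %

60.68 %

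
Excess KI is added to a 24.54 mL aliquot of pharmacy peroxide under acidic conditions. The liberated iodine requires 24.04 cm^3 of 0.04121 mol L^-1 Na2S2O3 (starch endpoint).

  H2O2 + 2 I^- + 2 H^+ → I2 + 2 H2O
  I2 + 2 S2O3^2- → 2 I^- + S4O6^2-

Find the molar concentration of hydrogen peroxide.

n(S2O3^2-) = 0.02404 × 0.04121 = 9.907 × 10^-4 mol
n(I2) = n(S2O3^2-)/2 = 4.953 × 10^-4 mol
n(H2O2) in the aliquot = 4.953 × 10^-4 mol (1:1 ratio)
[H2O2] = 4.953 × 10^-4 / 0.02454 = 0.02019 mol/L

0.02019 mol/L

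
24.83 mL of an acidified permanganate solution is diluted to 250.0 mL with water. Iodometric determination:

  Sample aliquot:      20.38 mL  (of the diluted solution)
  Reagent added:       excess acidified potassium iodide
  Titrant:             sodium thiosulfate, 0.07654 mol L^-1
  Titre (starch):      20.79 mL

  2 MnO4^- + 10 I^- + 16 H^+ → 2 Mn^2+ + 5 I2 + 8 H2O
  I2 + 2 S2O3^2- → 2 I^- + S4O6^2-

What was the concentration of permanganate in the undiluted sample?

n(S2O3^2-) = 0.02079 × 0.07654 = 1.591 × 10^-3 mol
n(I2) = n(S2O3^2-)/2 = 7.956 × 10^-4 mol
From the 2:5 ratio, n(MnO4^-) in the aliquot = 2/5 × 7.956 × 10^-4 = 3.183 × 10^-4 mol
[MnO4^-]_dilute = 3.183 × 10^-4 / 0.02038 = 0.01562 mol/L
[MnO4^-]_original = 0.01562 × 250.0/24.83 = 0.1572 mol/L

0.1572 mol/L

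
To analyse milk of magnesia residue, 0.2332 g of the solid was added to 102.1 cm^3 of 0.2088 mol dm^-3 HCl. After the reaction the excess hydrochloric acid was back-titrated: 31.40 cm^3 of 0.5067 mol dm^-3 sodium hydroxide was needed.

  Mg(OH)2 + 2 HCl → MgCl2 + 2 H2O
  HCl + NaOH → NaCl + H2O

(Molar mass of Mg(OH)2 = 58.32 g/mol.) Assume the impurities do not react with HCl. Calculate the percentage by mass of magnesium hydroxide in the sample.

67.62 %

n(HCl) added = 0.1021 × 0.2088 = 0.02132 mol
n(NaOH) used in back-titration = 0.03140 × 0.5067 = 0.01591 mol
n(HCl) left over = 0.01591 mol (1:1 ratio)
n(HCl) consumed by analyte = 0.02132 − 0.01591 = 5.408 × 10^-3 mol
From the 1:2 ratio, n(Mg(OH)2) = 1/2 × 5.408 × 10^-3 = 2.704 × 10^-3 mol
mass of Mg(OH)2 = 2.704 × 10^-3 × 58.32 = 0.1577 g
% Mg(OH)2 = 0.1577 / 0.2332 × 100 = 67.62 %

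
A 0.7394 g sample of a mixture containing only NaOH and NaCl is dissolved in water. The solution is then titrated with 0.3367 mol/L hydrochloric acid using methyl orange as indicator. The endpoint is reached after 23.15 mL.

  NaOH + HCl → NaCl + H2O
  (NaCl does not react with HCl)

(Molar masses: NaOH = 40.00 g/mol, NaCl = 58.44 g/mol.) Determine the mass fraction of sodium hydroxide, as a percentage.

n(HCl) = 0.02315 × 0.3367 = 7.795 × 10^-3 mol
Let x = n(NaOH), y = n(NaCl).
Titrant: 1x = 7.795 × 10^-3;  mass: 40.00x + 58.44y = 0.7394
Solving, x = 7.795 × 10^-3 mol, y = 7.317 × 10^-3 mol
mass of NaOH = 7.795 × 10^-3 × 40.00 = 0.3118 g
% NaOH = 0.3118 / 0.7394 × 100 = 42.17 %

42.17 %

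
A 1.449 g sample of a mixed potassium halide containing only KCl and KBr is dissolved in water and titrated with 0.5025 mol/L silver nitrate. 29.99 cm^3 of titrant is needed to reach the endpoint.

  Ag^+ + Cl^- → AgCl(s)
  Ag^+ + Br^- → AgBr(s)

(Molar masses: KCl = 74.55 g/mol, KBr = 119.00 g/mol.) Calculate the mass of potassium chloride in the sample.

n(AgNO3) = 0.02999 × 0.5025 = 0.01507 mol
Let x = n(KCl), y = n(KBr).
Titrant: 1x + 1y = 0.01507;  mass: 74.55x + 119.00y = 1.449
Solving, x = 7.746 × 10^-3 mol, y = 7.324 × 10^-3 mol
mass of KCl = 7.746 × 10^-3 × 74.55 = 0.5775 g

0.5775 g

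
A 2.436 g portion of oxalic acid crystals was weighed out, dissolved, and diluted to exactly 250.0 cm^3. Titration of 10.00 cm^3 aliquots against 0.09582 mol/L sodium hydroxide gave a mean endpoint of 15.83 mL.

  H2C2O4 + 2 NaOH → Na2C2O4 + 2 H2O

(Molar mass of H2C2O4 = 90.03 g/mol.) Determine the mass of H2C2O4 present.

1.707 g

n(NaOH) per titration = 0.01583 × 0.09582 = 1.517 × 10^-3 mol
From the 1:2 ratio, n(H2C2O4) in each aliquot = 1/2 × 1.517 × 10^-3 = 7.584 × 10^-4 mol
n(H2C2O4) in the whole flask = 7.584 × 10^-4 × 250.0/10.00 = 0.01896 mol
mass of H2C2O4 = 0.01896 × 90.03 = 1.707 g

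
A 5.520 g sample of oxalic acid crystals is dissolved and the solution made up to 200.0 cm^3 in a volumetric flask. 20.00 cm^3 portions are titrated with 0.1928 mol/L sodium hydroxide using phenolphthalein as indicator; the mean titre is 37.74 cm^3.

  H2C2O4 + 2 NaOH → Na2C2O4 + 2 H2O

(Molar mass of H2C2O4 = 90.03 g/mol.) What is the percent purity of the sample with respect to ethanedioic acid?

59.34 %

n(NaOH) per titration = 0.03774 × 0.1928 = 7.276 × 10^-3 mol
From the 1:2 ratio, n(H2C2O4) in each aliquot = 1/2 × 7.276 × 10^-3 = 3.638 × 10^-3 mol
n(H2C2O4) in the whole flask = 3.638 × 10^-3 × 200.0/20.00 = 0.03638 mol
mass of H2C2O4 = 0.03638 × 90.03 = 3.275 g
% H2C2O4 = 3.275 / 5.520 × 100 = 59.34 %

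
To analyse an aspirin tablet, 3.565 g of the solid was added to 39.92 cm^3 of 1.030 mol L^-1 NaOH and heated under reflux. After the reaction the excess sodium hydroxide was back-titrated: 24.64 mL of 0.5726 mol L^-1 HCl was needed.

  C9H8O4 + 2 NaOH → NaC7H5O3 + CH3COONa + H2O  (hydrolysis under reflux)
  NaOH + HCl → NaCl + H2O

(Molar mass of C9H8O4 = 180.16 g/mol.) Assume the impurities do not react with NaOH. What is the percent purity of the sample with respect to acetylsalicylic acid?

68.25 %

n(NaOH) added = 0.03992 × 1.030 = 0.04112 mol
n(HCl) used in back-titration = 0.02464 × 0.5726 = 0.01411 mol
n(NaOH) left over = 0.01411 mol (1:1 ratio)
n(NaOH) consumed by analyte = 0.04112 − 0.01411 = 0.02701 mol
From the 1:2 ratio, n(C9H8O4) = 1/2 × 0.02701 = 0.01350 mol
mass of C9H8O4 = 0.01350 × 180.16 = 2.433 g
% C9H8O4 = 2.433 / 3.565 × 100 = 68.25 %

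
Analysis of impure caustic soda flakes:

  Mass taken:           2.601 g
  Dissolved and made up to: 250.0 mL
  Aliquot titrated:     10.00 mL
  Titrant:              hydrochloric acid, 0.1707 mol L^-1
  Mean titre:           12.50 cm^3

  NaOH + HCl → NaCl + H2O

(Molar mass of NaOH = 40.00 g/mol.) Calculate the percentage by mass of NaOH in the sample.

82.04 %

n(HCl) per titration = 0.01250 × 0.1707 = 2.134 × 10^-3 mol
n(NaOH) in each aliquot = 2.134 × 10^-3 mol (1:1 ratio)
n(NaOH) in the whole flask = 2.134 × 10^-3 × 250.0/10.00 = 0.05334 mol
mass of NaOH = 0.05334 × 40.00 = 2.134 g
% NaOH = 2.134 / 2.601 × 100 = 82.04 %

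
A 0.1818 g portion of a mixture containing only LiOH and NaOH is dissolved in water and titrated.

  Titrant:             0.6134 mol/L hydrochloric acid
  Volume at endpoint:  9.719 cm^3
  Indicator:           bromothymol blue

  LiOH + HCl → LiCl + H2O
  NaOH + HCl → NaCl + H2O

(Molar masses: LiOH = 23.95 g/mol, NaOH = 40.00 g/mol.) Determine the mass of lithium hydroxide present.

n(HCl) = 0.009719 × 0.6134 = 5.962 × 10^-3 mol
Let x = n(LiOH), y = n(NaOH).
Titrant: 1x + 1y = 5.962 × 10^-3;  mass: 23.95x + 40.00y = 0.1818
Solving, x = 3.531 × 10^-3 mol, y = 2.431 × 10^-3 mol
mass of LiOH = 3.531 × 10^-3 × 23.95 = 0.08456 g

0.08456 g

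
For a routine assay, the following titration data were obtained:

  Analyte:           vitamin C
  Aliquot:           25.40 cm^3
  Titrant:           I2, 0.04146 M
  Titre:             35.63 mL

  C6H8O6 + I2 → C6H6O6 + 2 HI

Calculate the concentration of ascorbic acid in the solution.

n(I2) = 0.03563 L × 0.04146 mol/L = 1.477 × 10^-3 mol
n(C6H8O6) = 1.477 × 10^-3 mol (1:1 mole ratio)
[C6H8O6] = 1.477 × 10^-3 mol / 0.02540 L = 0.05816 mol/L

0.05816 M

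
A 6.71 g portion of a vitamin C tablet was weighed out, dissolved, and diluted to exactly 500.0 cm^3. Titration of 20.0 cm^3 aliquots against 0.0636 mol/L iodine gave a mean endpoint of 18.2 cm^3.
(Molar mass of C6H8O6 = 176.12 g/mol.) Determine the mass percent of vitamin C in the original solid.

C6H8O6 + I2 → C6H6O6 + 2 HI
n(I2) per titration = 0.0182 × 0.0636 = 1.16 × 10^-3 mol
n(C6H8O6) in each aliquot = 1.16 × 10^-3 mol (1:1 ratio)
n(C6H8O6) in the whole flask = 1.16 × 10^-3 × 500.0/20.0 = 0.0289 mol
mass of C6H8O6 = 0.0289 × 176.12 = 5.10 g
% C6H8O6 = 5.10 / 6.71 × 100 = 76.0 %

76.0 %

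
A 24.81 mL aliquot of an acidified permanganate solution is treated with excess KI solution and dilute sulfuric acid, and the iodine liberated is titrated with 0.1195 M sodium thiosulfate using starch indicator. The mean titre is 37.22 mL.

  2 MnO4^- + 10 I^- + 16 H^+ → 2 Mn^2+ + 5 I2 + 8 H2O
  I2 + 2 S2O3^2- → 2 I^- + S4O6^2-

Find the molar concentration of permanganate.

n(S2O3^2-) = 0.03722 × 0.1195 = 4.448 × 10^-3 mol
n(I2) = n(S2O3^2-)/2 = 2.224 × 10^-3 mol
From the 2:5 ratio, n(MnO4^-) in the aliquot = 2/5 × 2.224 × 10^-3 = 8.896 × 10^-4 mol
[MnO4^-] = 8.896 × 10^-4 / 0.02481 = 0.03585 mol/L

0.03585 M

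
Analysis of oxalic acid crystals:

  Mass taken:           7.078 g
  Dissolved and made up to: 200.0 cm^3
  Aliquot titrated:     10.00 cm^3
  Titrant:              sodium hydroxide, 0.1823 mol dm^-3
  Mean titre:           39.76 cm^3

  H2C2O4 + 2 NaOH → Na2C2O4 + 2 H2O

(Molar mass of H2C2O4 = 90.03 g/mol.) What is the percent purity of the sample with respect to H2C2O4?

92.20 %

n(NaOH) per titration = 0.03976 × 0.1823 = 7.248 × 10^-3 mol
From the 1:2 ratio, n(H2C2O4) in each aliquot = 1/2 × 7.248 × 10^-3 = 3.624 × 10^-3 mol
n(H2C2O4) in the whole flask = 3.624 × 10^-3 × 200.0/10.00 = 0.07248 mol
mass of H2C2O4 = 0.07248 × 90.03 = 6.526 g
% H2C2O4 = 6.526 / 7.078 × 100 = 92.20 %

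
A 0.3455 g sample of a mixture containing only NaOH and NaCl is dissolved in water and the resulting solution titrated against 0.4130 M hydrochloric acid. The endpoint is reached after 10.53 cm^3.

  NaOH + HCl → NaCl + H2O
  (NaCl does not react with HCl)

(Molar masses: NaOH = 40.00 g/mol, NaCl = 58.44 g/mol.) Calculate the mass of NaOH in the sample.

0.1740 g

n(HCl) = 0.01053 × 0.4130 = 4.349 × 10^-3 mol
Let x = n(NaOH), y = n(NaCl).
Titrant: 1x = 4.349 × 10^-3;  mass: 40.00x + 58.44y = 0.3455
Solving, x = 4.349 × 10^-3 mol, y = 2.935 × 10^-3 mol
mass of NaOH = 4.349 × 10^-3 × 40.00 = 0.1740 g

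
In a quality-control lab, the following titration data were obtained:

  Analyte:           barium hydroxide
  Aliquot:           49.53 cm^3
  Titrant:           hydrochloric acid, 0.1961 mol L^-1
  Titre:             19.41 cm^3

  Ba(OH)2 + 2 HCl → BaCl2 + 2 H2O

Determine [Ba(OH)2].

n(HCl) = 0.01941 L × 0.1961 mol/L = 3.806 × 10^-3 mol
From the 1:2 mole ratio, n(Ba(OH)2) = 1/2 × 3.806 × 10^-3 = 1.903 × 10^-3 mol
[Ba(OH)2] = 1.903 × 10^-3 mol / 0.04953 L = 0.03842 mol/L

0.03842 mol/L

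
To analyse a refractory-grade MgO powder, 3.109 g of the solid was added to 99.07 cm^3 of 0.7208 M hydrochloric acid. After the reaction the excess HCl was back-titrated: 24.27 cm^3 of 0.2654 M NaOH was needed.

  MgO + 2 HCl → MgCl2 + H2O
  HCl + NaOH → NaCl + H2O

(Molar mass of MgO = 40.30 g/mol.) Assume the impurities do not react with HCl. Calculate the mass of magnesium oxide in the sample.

1.309 g

n(HCl) added = 0.09907 × 0.7208 = 0.07141 mol
n(NaOH) used in back-titration = 0.02427 × 0.2654 = 6.441 × 10^-3 mol
n(HCl) left over = 6.441 × 10^-3 mol (1:1 ratio)
n(HCl) consumed by analyte = 0.07141 − 6.441 × 10^-3 = 0.06497 mol
From the 1:2 ratio, n(MgO) = 1/2 × 0.06497 = 0.03248 mol
mass of MgO = 0.03248 × 40.30 = 1.309 g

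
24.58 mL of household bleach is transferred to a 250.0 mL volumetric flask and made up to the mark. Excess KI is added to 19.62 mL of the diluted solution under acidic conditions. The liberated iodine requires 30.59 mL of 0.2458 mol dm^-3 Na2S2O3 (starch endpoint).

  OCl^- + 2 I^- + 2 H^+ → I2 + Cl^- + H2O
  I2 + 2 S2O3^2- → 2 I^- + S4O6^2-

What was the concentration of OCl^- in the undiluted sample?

n(S2O3^2-) = 0.03059 × 0.2458 = 7.519 × 10^-3 mol
n(I2) = n(S2O3^2-)/2 = 3.760 × 10^-3 mol
n(OCl^-) in the aliquot = 3.760 × 10^-3 mol (1:1 ratio)
[OCl^-]_dilute = 3.760 × 10^-3 / 0.01962 = 0.1916 mol/L
[OCl^-]_original = 0.1916 × 250.0/24.58 = 1.949 mol/L

1.949 mol/L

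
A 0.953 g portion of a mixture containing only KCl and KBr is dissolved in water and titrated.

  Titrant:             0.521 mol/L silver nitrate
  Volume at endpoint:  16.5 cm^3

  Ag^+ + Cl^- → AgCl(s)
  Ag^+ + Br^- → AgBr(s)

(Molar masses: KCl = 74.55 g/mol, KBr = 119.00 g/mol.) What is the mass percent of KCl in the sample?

n(AgNO3) = 0.0165 × 0.521 = 8.60 × 10^-3 mol
Let x = n(KCl), y = n(KBr).
Titrant: 1x + 1y = 8.60 × 10^-3;  mass: 74.55x + 119.00y = 0.953
Solving, x = 1.57 × 10^-3 mol, y = 7.02 × 10^-3 mol
mass of KCl = 1.57 × 10^-3 × 74.55 = 0.117 g
% KCl = 0.117 / 0.953 × 100 = 12.3 %

12.3 %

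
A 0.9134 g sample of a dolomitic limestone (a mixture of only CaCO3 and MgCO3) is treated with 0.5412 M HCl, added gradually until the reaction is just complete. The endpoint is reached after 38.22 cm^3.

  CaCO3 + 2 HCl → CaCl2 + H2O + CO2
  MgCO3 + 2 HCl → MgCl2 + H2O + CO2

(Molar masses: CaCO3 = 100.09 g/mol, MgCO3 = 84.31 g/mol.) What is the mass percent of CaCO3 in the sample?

28.78 %

n(HCl) = 0.03822 × 0.5412 = 0.02068 mol
Let x = n(CaCO3), y = n(MgCO3).
Titrant: 2x + 2y = 0.02068;  mass: 100.09x + 84.31y = 0.9134
Solving, x = 2.626 × 10^-3 mol, y = 7.716 × 10^-3 mol
mass of CaCO3 = 2.626 × 10^-3 × 100.09 = 0.2628 g
% CaCO3 = 0.2628 / 0.9134 × 100 = 28.78 %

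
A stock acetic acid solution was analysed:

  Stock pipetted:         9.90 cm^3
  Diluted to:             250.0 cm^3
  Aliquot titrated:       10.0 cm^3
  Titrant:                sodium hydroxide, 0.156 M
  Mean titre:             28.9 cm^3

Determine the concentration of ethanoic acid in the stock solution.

11.4 M

CH3COOH + NaOH → CH3COONa + H2O
n(NaOH) = 0.0289 × 0.156 = 4.51 × 10^-3 mol
n(CH3COOH) in the aliquot = 4.51 × 10^-3 mol (1:1 ratio)
[CH3COOH]_dilute = 4.51 × 10^-3 / 0.0100 = 0.451 mol/L
Dilution factor = 250.0 / 9.90 = 25.25
[CH3COOH]_stock = 0.451 × 25.25 = 11.4 mol/L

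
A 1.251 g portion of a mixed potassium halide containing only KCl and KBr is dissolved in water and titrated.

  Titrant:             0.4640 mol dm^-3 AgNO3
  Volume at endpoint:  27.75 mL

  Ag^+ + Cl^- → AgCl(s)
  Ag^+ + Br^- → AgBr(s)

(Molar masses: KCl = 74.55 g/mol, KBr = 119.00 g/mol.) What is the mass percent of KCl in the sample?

37.71 %

n(AgNO3) = 0.02775 × 0.4640 = 0.01288 mol
Let x = n(KCl), y = n(KBr).
Titrant: 1x + 1y = 0.01288;  mass: 74.55x + 119.00y = 1.251
Solving, x = 6.327 × 10^-3 mol, y = 6.549 × 10^-3 mol
mass of KCl = 6.327 × 10^-3 × 74.55 = 0.4717 g
% KCl = 0.4717 / 1.251 × 100 = 37.71 %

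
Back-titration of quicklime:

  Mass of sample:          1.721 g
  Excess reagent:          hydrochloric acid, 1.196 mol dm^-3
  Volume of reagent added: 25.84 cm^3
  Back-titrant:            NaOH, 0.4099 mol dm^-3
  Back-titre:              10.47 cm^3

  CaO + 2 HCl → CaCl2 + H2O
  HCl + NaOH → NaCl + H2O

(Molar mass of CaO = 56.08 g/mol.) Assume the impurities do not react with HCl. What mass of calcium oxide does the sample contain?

n(HCl) added = 0.02584 × 1.196 = 0.03090 mol
n(NaOH) used in back-titration = 0.01047 × 0.4099 = 4.292 × 10^-3 mol
n(HCl) left over = 4.292 × 10^-3 mol (1:1 ratio)
n(HCl) consumed by analyte = 0.03090 − 4.292 × 10^-3 = 0.02661 mol
From the 1:2 ratio, n(CaO) = 1/2 × 0.02661 = 0.01331 mol
mass of CaO = 0.01331 × 56.08 = 0.7462 g

0.7462 g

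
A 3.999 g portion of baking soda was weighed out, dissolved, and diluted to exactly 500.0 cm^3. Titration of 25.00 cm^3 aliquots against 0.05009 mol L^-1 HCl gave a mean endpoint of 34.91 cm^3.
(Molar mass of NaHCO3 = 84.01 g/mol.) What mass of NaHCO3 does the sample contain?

NaHCO3 + HCl → NaCl + H2O + CO2
n(HCl) per titration = 0.03491 × 0.05009 = 1.749 × 10^-3 mol
n(NaHCO3) in each aliquot = 1.749 × 10^-3 mol (1:1 ratio)
n(NaHCO3) in the whole flask = 1.749 × 10^-3 × 500.0/25.00 = 0.03497 mol
mass of NaHCO3 = 0.03497 × 84.01 = 2.938 g

2.938 g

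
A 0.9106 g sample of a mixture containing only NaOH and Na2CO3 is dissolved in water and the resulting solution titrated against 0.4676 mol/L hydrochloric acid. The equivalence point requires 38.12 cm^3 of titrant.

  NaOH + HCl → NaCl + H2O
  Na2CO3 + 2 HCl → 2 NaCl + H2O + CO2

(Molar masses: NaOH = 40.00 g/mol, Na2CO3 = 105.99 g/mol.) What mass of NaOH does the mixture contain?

0.1048 g

n(HCl) = 0.03812 × 0.4676 = 0.01782 mol
Let x = n(NaOH), y = n(Na2CO3).
Titrant: 1x + 2y = 0.01782;  mass: 40.00x + 105.99y = 0.9106
Solving, x = 2.619 × 10^-3 mol, y = 7.603 × 10^-3 mol
mass of NaOH = 2.619 × 10^-3 × 40.00 = 0.1048 g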